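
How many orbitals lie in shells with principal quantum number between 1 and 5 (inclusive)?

Shell n has n² orbitals: 1²=1 + 2²=4 + 3²=9 + 4²=16 + 5²=25 = 55 orbitals.

55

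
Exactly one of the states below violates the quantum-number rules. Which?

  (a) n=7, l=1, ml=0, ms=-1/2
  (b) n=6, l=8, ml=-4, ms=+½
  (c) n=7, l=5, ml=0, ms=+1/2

(b)

(b) has l = 8 ≥ n = 6, violating 0 ≤ l ≤ n−1.
The remaining sets (a), (c) satisfy all four rules.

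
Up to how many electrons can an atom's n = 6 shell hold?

72

A shell holds 2n² electrons: 2 × 6² = 2 × 36 = 72.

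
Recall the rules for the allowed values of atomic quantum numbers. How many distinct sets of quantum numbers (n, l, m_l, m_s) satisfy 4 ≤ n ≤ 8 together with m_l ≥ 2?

110

For each n in the range, tally the orbitals obeying m_l ≥ 2:
n=4 → 3; n=5 → 6; n=6 → 10; n=7 → 15; n=8 → 21.
Orbitals: 3 + 6 + 10 + 15 + 21 = 55. Including both spin states (m_s = ±1/2) gives 2 × 55 = 110 states.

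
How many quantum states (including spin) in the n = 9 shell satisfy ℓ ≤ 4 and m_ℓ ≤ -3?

The n = 9 shell has ℓ = 0 through 8; check each.
The (ℓ, m_ℓ) pairs meeting ℓ ≤ 4 and m_ℓ ≤ -3 give: ℓ=3 → 1; ℓ=4 → 2.
Orbitals: 1 + 2 = 3. Each orbital carries two spin states, so 3 × 2 = 6 states.

6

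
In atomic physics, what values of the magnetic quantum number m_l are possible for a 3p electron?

-1, 0, 1

The 3p subshell has l = 1, and m_l takes every integer from −l to +l. With l = 1 that gives the 3 values -1, 0, 1.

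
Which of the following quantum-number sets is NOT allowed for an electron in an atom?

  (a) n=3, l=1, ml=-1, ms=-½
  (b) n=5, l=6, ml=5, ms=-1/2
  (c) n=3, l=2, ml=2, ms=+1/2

(b)

(b) has l = 6 ≥ n = 5, violating 0 ≤ l ≤ n−1.
The remaining sets (a), (c) satisfy all four rules.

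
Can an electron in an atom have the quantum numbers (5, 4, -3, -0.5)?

Valid

n = 5 is a positive integer. l = 4 satisfies 0 ≤ l ≤ n−1 = 4. m_l = -3 lies in the range −l … +l (here −4 … 4). m_s = -1/2 is one of ±1/2.
All four constraints are satisfied.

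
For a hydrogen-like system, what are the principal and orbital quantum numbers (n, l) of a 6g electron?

n = 6, l = 4

The leading integer gives n = 6; the letter 'g' means l = 4.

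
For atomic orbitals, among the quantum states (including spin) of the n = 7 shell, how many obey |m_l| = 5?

8

With n = 7 the allowed l are 0, 1, …, 6.
Contributions: l=5 → 2; l=6 → 2.
Orbitals: 2 + 2 = 4. Each orbital carries two spin states, so 4 × 2 = 8 states.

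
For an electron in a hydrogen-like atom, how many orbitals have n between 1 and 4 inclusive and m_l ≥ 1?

Count contributing orbitals for each principal shell:
n=2 → 1; n=3 → 3; n=4 → 6.
Total orbitals: 1 + 3 + 6 = 10.

10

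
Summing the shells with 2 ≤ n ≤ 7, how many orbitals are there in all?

139

Shell n has n² orbitals: 2²=4 + 3²=9 + 4²=16 + 5²=25 + 6²=36 + 7²=49 = 139 orbitals.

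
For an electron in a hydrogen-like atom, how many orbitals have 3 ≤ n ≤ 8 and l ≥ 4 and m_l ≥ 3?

30

Count contributing orbitals for each principal shell:
n=5 → 2; n=6 → 5; n=7 → 9; n=8 → 14.
Total orbitals: 2 + 5 + 9 + 14 = 30.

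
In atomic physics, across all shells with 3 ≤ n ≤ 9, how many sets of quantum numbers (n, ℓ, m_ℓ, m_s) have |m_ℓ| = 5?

Work shell by shell — for each n, count the (ℓ, m_ℓ) pairs that satisfy |m_ℓ| = 5:
n=6 → 2; n=7 → 4; n=8 → 6; n=9 → 8.
Orbitals: 2 + 4 + 6 + 8 = 20. Including both spin states (m_s = ±1/2) gives 2 × 20 = 40 states.

40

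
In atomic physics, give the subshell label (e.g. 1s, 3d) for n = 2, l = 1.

l = 1 corresponds to the letter 'p', so the subshell is 2p.

2p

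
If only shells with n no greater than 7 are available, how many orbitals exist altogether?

140

Total orbitals = 1² + 2² + 3² + 4² + 5² + 6² + 7² = 140.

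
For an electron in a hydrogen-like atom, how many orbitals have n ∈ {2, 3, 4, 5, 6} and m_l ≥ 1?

Go shell by shell, enumerating (l, m_l) with m_l ≥ 1:
n=2 → 1; n=3 → 3; n=4 → 6; n=5 → 10; n=6 → 15.
Total orbitals: 1 + 3 + 6 + 10 + 15 = 35.

35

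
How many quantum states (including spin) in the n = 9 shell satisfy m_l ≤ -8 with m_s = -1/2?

1

For n = 9, l ranges over 0 … 8.
Per l-value: l=8 → 1.
Orbitals: 1. With m_s fixed to a single value there is one state per orbital, giving 1 state.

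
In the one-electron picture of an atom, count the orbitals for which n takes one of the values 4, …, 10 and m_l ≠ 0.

Work shell by shell — for each n, count the (l, m_l) pairs that satisfy m_l ≠ 0:
n=4 → 12; n=5 → 20; n=6 → 30; n=7 → 42; n=8 → 56; n=9 → 72; n=10 → 90.
Total orbitals: 12 + 20 + 30 + 42 + 56 + 72 + 90 = 322.

322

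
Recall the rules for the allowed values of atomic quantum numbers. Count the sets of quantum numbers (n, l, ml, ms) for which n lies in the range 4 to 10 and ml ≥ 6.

Count contributing orbitals for each principal shell:
n=7 → 1; n=8 → 3; n=9 → 6; n=10 → 10.
Orbitals: 1 + 3 + 6 + 10 = 20. Including both spin states (ms = ±1/2) gives 2 × 20 = 40 states.

40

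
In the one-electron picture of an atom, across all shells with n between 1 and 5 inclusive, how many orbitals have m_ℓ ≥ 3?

4

Treat each shell separately and count matching orbitals:
n=4 → 1; n=5 → 3.
Total orbitals: 1 + 3 = 4.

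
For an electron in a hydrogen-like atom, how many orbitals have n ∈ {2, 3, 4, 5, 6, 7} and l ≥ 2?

Treat each shell separately and count matching orbitals:
n=3 → 5; n=4 → 12; n=5 → 21; n=6 → 32; n=7 → 45.
Total orbitals: 5 + 12 + 21 + 32 + 45 = 115.

115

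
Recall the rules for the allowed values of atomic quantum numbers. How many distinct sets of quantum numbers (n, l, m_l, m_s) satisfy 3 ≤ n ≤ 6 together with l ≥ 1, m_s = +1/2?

82

Count contributing orbitals for each principal shell:
n=3 → 8; n=4 → 15; n=5 → 24; n=6 → 35.
Orbitals: 8 + 15 + 24 + 35 = 82. With m_s fixed to +1/2 there is one state per orbital, so 82 states.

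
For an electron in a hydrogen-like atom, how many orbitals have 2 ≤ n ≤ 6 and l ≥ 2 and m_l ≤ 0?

40

Count contributing orbitals for each principal shell:
n=3 → 3; n=4 → 7; n=5 → 12; n=6 → 18.
Total orbitals: 3 + 7 + 12 + 18 = 40.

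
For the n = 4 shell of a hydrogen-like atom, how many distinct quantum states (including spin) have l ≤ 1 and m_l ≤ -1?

2

Contributions: l=1 → 1.
Orbitals: 1. Each orbital carries two spin states, so 1 × 2 = 2 states.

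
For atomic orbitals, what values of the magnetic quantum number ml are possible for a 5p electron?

-1, 0, 1

The 5p subshell has l = 1, and ml takes every integer from −l to +l. With l = 1 that gives the 3 values -1, 0, 1.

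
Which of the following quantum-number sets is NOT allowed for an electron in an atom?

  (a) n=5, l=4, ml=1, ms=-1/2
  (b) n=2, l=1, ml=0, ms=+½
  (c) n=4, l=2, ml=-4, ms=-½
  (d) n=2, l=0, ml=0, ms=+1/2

(c) has |ml| = 4 > l = 2, violating −l ≤ ml ≤ l.
The remaining sets (a), (b), (d) satisfy all four rules.

(c)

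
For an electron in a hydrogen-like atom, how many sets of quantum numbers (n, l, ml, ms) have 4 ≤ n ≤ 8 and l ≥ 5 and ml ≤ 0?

Go shell by shell, enumerating (l, ml) with l ≥ 5 and ml ≤ 0:
n=6 → 6; n=7 → 13; n=8 → 21.
Orbitals: 6 + 13 + 21 = 40. Including both spin states (ms = ±1/2) gives 2 × 40 = 80 states.

80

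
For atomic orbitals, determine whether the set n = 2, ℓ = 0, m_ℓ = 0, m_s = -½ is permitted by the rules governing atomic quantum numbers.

n = 2 is a positive integer. ℓ = 0 satisfies 0 ≤ ℓ ≤ n−1 = 1. m_ℓ = 0 lies in the range −ℓ … +ℓ (here 0). m_s = -1/2 is one of ±1/2.
All four constraints are satisfied.

Allowed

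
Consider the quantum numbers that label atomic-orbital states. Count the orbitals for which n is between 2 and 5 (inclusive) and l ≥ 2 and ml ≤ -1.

16

Treat each shell separately and count matching orbitals:
n=3 → 2; n=4 → 5; n=5 → 9.
Total orbitals: 2 + 5 + 9 = 16.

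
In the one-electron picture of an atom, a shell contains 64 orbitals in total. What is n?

n² = 64 ⇒ n = 8.

n = 8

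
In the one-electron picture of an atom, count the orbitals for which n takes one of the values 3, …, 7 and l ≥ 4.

62

Work shell by shell — for each n, count the (l, m_l) pairs that satisfy l ≥ 4:
n=5 → 9; n=6 → 20; n=7 → 33.
Total orbitals: 9 + 20 + 33 = 62.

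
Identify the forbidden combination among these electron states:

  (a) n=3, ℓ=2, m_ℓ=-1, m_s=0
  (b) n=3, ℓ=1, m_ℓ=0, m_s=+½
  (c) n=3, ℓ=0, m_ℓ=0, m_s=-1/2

(a) has m_s = 0, but an electron's spin must be ±1/2.
The remaining sets (b), (c) satisfy all four rules.

(a)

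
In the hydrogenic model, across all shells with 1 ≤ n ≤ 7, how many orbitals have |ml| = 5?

Go shell by shell, enumerating (l, ml) with |ml| = 5:
n=6 → 2; n=7 → 4.
Total orbitals: 2 + 4 = 6.

6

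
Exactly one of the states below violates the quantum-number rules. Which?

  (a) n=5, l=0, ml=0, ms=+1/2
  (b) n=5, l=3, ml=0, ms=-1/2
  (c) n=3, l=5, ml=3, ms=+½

(c) has l = 5 ≥ n = 3, violating 0 ≤ l ≤ n−1.
The remaining sets (a), (b) satisfy all four rules.

(c)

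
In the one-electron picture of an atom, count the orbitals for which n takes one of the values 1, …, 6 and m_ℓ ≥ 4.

Go shell by shell, enumerating (ℓ, m_ℓ) with m_ℓ ≥ 4:
n=5 → 1; n=6 → 3.
Total orbitals: 1 + 3 = 4.

4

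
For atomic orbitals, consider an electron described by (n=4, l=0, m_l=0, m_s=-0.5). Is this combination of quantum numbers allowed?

n = 4 is a positive integer. l = 0 satisfies 0 ≤ l ≤ n−1 = 3. m_l = 0 lies in the range −l … +l (here 0). m_s = -1/2 is one of ±1/2.
All four constraints are satisfied.

Allowed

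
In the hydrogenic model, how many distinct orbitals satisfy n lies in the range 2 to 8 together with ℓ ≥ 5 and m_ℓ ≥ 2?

28

Work shell by shell — for each n, count the (ℓ, m_ℓ) pairs that satisfy ℓ ≥ 5 and m_ℓ ≥ 2:
n=6 → 4; n=7 → 9; n=8 → 15.
Total orbitals: 4 + 9 + 15 = 28.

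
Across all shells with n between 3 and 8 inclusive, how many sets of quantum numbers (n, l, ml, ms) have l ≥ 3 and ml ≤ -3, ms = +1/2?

Treat each shell separately and count matching orbitals:
n=4 → 1; n=5 → 3; n=6 → 6; n=7 → 10; n=8 → 15.
Orbitals: 1 + 3 + 6 + 10 + 15 = 35. With ms fixed to +1/2 there is one state per orbital, so 35 states.

35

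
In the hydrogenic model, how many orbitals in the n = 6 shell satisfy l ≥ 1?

35

Go through l = 0, …, 5 (the values permitted for n = 6).
Per l-value: l=1 → 3; l=2 → 5; l=3 → 7; l=4 → 9; l=5 → 11.
Total orbitals: 3 + 5 + 7 + 9 + 11 = 35.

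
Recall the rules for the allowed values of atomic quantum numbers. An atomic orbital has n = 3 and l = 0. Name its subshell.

l = 0 corresponds to the letter 's', so the subshell is 3s.

3s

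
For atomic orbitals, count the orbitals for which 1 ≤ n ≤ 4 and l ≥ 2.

For each n in the range, tally the orbitals obeying l ≥ 2:
n=3 → 5; n=4 → 12.
Total orbitals: 5 + 12 = 17.

17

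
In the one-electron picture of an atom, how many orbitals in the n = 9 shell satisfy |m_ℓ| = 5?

8

Go through ℓ = 0, …, 8 (the values permitted for n = 9).
The (ℓ, m_ℓ) pairs meeting |m_ℓ| = 5 give: ℓ=5 → 2; ℓ=6 → 2; ℓ=7 → 2; ℓ=8 → 2.
Total orbitals: 2 + 2 + 2 + 2 = 8.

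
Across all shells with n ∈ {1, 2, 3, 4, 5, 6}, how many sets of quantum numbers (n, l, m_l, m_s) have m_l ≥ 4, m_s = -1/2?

4

For each n in the range, tally the orbitals obeying m_l ≥ 4:
n=5 → 1; n=6 → 3.
Orbitals: 1 + 3 = 4. With m_s fixed to -1/2 there is one state per orbital, so 4 states.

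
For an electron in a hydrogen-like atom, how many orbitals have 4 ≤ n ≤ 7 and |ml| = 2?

Go shell by shell, enumerating (l, ml) with |ml| = 2:
n=4 → 4; n=5 → 6; n=6 → 8; n=7 → 10.
Total orbitals: 4 + 6 + 8 + 10 = 28.

28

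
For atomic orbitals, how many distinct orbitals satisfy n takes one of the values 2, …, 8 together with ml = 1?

28

Work shell by shell — for each n, count the (l, ml) pairs that satisfy ml = 1:
n=2 → 1; n=3 → 2; n=4 → 3; n=5 → 4; n=6 → 5; n=7 → 6; n=8 → 7.
Total orbitals: 1 + 2 + 3 + 4 + 5 + 6 + 7 = 28.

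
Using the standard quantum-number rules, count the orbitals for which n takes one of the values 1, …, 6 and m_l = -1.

Treat each shell separately and count matching orbitals:
n=2 → 1; n=3 → 2; n=4 → 3; n=5 → 4; n=6 → 5.
Total orbitals: 1 + 2 + 3 + 4 + 5 = 15.

15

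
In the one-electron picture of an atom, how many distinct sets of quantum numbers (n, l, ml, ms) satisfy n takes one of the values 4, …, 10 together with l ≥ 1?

Go shell by shell, enumerating (l, ml) with l ≥ 1:
n=4 → 15; n=5 → 24; n=6 → 35; n=7 → 48; n=8 → 63; n=9 → 80; n=10 → 99.
Orbitals: 15 + 24 + 35 + 48 + 63 + 80 + 99 = 364. Including both spin states (ms = ±1/2) gives 2 × 364 = 728 states.

728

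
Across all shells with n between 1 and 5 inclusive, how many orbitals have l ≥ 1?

50

Treat each shell separately and count matching orbitals:
n=2 → 3; n=3 → 8; n=4 → 15; n=5 → 24.
Total orbitals: 3 + 8 + 15 + 24 = 50.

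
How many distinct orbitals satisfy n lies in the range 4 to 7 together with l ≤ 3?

For each n in the range, tally the orbitals obeying l ≤ 3:
n=4 → 16; n=5 → 16; n=6 → 16; n=7 → 16.
Total orbitals: 16 + 16 + 16 + 16 = 64.

64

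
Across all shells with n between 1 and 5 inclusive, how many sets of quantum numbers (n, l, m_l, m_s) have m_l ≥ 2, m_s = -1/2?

Treat each shell separately and count matching orbitals:
n=3 → 1; n=4 → 3; n=5 → 6.
Orbitals: 1 + 3 + 6 = 10. With m_s fixed to -1/2 there is one state per orbital, so 10 states.

10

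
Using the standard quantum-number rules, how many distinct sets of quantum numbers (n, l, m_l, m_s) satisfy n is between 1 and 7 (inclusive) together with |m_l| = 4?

24

Per-shell orbital counts meeting the constraint:
n=5 → 2; n=6 → 4; n=7 → 6.
Orbitals: 2 + 4 + 6 = 12. Including both spin states (m_s = ±1/2) gives 2 × 12 = 24 states.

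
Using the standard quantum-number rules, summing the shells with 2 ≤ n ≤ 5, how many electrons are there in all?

108

Shell n has n² orbitals: 2²=4 + 3²=9 + 4²=16 + 5²=25 = 54 orbitals.
Two spin states per orbital: 2 × 54 = 108 electrons.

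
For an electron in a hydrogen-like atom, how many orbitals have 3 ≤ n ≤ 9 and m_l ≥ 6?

Work shell by shell — for each n, count the (l, m_l) pairs that satisfy m_l ≥ 6:
n=7 → 1; n=8 → 3; n=9 → 6.
Total orbitals: 1 + 3 + 6 = 10.

10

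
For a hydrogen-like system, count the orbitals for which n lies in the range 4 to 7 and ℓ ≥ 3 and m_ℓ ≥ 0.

Count contributing orbitals for each principal shell:
n=4 → 4; n=5 → 9; n=6 → 15; n=7 → 22.
Total orbitals: 4 + 9 + 15 + 22 = 50.

50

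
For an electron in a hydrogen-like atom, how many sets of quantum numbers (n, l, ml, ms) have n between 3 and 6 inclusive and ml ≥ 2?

40

For each n in the range, tally the orbitals obeying ml ≥ 2:
n=3 → 1; n=4 → 3; n=5 → 6; n=6 → 10.
Orbitals: 1 + 3 + 6 + 10 = 20. Including both spin states (ms = ±1/2) gives 2 × 20 = 40 states.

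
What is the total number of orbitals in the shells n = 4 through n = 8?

190

Shell n has n² orbitals: 4²=16 + 5²=25 + 6²=36 + 7²=49 + 8²=64 = 190 orbitals.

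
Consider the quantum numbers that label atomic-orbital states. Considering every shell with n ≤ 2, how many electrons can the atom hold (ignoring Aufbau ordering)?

10

Total orbitals = 1² + 2² = 5. Doubling for spin gives 10 electrons.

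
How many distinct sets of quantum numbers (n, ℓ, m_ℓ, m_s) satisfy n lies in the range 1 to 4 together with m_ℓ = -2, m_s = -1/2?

3

Go shell by shell, enumerating (ℓ, m_ℓ) with m_ℓ = -2:
n=3 → 1; n=4 → 2.
Orbitals: 1 + 2 = 3. With m_s fixed to -1/2 there is one state per orbital, so 3 states.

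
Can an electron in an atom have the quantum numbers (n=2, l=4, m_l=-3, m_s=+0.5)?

Not allowed

The orbital quantum number must satisfy 0 ≤ l ≤ n−1. With n = 2 the allowed l values are 0, 1, so l = 4 is out of range.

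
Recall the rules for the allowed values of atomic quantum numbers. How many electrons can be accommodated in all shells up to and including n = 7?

Total orbitals = 1² + 2² + 3² + 4² + 5² + 6² + 7² = 140. Doubling for spin gives 280 electrons.

280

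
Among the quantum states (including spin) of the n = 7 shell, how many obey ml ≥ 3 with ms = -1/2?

With n = 7 the allowed l are 0, 1, …, 6.
Contributions: l=3 → 1; l=4 → 2; l=5 → 3; l=6 → 4.
Orbitals: 1 + 2 + 3 + 4 = 10. With ms fixed to a single value there is one state per orbital, giving 10 states.

10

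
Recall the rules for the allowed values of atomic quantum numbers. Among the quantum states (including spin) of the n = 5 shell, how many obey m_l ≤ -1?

For n = 5, l ranges over 0 … 4.
Per l-value: l=1 → 1; l=2 → 2; l=3 → 3; l=4 → 4.
Orbitals: 1 + 2 + 3 + 4 = 10. Each orbital carries two spin states, so 10 × 2 = 20 states.

20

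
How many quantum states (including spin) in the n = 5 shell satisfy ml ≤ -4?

Go through l = 0, …, 4 (the values permitted for n = 5).
The (l, ml) pairs meeting ml ≤ -4 give: l=4 → 1.
Orbitals: 1. Each orbital carries two spin states, so 1 × 2 = 2 states.

2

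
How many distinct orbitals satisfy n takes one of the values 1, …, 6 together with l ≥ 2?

70

Per-shell orbital counts meeting the constraint:
n=3 → 5; n=4 → 12; n=5 → 21; n=6 → 32.
Total orbitals: 5 + 12 + 21 + 32 = 70.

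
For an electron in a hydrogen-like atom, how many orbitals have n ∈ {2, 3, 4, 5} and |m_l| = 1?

Per-shell orbital counts meeting the constraint:
n=2 → 2; n=3 → 4; n=4 → 6; n=5 → 8.
Total orbitals: 2 + 4 + 6 + 8 = 20.

20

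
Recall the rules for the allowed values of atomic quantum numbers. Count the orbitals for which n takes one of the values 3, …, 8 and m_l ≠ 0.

166

Work shell by shell — for each n, count the (l, m_l) pairs that satisfy m_l ≠ 0:
n=3 → 6; n=4 → 12; n=5 → 20; n=6 → 30; n=7 → 42; n=8 → 56.
Total orbitals: 6 + 12 + 20 + 30 + 42 + 56 = 166.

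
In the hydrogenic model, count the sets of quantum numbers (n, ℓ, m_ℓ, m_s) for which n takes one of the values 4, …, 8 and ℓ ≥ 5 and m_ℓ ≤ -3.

44

Per-shell orbital counts meeting the constraint:
n=6 → 3; n=7 → 7; n=8 → 12.
Orbitals: 3 + 7 + 12 = 22. Including both spin states (m_s = ±1/2) gives 2 × 22 = 44 states.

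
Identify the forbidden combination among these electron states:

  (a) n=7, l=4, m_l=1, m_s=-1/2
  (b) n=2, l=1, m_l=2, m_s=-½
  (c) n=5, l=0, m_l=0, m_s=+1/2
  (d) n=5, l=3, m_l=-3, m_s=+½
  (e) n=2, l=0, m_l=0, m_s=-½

(b)

(b) has |m_l| = 2 > l = 1, violating −l ≤ m_l ≤ l.
The remaining sets (a), (c), (d), (e) satisfy all four rules.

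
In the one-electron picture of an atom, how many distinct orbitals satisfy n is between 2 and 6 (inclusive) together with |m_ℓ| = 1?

Per-shell orbital counts meeting the constraint:
n=2 → 2; n=3 → 4; n=4 → 6; n=5 → 8; n=6 → 10.
Total orbitals: 2 + 4 + 6 + 8 + 10 = 30.

30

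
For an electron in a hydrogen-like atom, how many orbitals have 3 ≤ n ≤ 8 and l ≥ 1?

193

For each n in the range, tally the orbitals obeying l ≥ 1:
n=3 → 8; n=4 → 15; n=5 → 24; n=6 → 35; n=7 → 48; n=8 → 63.
Total orbitals: 8 + 15 + 24 + 35 + 48 + 63 = 193.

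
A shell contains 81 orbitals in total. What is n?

n² = 81 ⇒ n = 9.

n = 9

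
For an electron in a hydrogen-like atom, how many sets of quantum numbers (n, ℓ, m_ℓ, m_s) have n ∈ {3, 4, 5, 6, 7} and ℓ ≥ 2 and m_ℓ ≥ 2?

70

Count contributing orbitals for each principal shell:
n=3 → 1; n=4 → 3; n=5 → 6; n=6 → 10; n=7 → 15.
Orbitals: 1 + 3 + 6 + 10 + 15 = 35. Including both spin states (m_s = ±1/2) gives 2 × 35 = 70 states.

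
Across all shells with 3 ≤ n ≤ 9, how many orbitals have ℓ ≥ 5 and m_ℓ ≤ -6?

Count contributing orbitals for each principal shell:
n=7 → 1; n=8 → 3; n=9 → 6.
Total orbitals: 1 + 3 + 6 = 10.

10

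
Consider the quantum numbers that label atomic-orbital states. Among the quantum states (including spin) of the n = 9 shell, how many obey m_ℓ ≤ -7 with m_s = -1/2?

3

With n = 9 the allowed ℓ are 0, 1, …, 8.
Contributions: ℓ=7 → 1; ℓ=8 → 2.
Orbitals: 1 + 2 = 3. With m_s fixed to a single value there is one state per orbital, giving 3 states.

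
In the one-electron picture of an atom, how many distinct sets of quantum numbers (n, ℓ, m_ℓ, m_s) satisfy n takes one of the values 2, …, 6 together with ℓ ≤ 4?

Treat each shell separately and count matching orbitals:
n=2 → 4; n=3 → 9; n=4 → 16; n=5 → 25; n=6 → 25.
Orbitals: 4 + 9 + 16 + 25 + 25 = 79. Including both spin states (m_s = ±1/2) gives 2 × 79 = 158 states.

158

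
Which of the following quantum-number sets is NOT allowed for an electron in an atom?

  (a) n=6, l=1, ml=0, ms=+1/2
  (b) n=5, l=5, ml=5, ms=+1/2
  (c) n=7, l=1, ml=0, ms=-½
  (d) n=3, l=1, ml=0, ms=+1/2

(b) has l = 5 ≥ n = 5, violating 0 ≤ l ≤ n−1.
The remaining sets (a), (c), (d) satisfy all four rules.

(b)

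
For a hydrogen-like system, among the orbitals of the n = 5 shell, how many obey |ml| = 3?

4

Go through l = 0, …, 4 (the values permitted for n = 5).
The (l, ml) pairs meeting |ml| = 3 give: l=3 → 2; l=4 → 2.
Total orbitals: 2 + 2 = 4.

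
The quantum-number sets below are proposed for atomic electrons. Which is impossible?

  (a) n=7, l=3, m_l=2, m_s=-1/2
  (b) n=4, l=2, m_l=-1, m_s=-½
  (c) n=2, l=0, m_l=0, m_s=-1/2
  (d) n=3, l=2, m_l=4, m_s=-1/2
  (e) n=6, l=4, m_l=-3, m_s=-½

(d) has |m_l| = 4 > l = 2, violating −l ≤ m_l ≤ l.
The remaining sets (a), (b), (c), (e) satisfy all four rules.

(d)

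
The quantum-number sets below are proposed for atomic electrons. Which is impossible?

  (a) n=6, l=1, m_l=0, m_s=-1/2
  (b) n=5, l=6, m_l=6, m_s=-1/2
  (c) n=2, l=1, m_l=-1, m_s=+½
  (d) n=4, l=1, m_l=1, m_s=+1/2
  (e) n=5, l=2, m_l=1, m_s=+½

(b) has l = 6 ≥ n = 5, violating 0 ≤ l ≤ n−1.
The remaining sets (a), (c), (d), (e) satisfy all four rules.

(b)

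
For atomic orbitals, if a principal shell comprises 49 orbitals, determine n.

n² = 49 ⇒ n = 7.

n = 7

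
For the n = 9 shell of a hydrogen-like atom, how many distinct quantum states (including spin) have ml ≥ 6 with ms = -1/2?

6

The n = 9 shell has l = 0 through 8; check each.
Contributions: l=6 → 1; l=7 → 2; l=8 → 3.
Orbitals: 1 + 2 + 3 = 6. With ms fixed to a single value there is one state per orbital, giving 6 states.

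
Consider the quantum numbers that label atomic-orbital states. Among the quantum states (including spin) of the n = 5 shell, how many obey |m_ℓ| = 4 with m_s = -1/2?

Per ℓ-value: ℓ=4 → 2.
Orbitals: 2. With m_s fixed to a single value there is one state per orbital, giving 2 states.

2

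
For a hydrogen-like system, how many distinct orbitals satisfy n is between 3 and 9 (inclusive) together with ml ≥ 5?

20

Go shell by shell, enumerating (l, ml) with ml ≥ 5:
n=6 → 1; n=7 → 3; n=8 → 6; n=9 → 10.
Total orbitals: 1 + 3 + 6 + 10 = 20.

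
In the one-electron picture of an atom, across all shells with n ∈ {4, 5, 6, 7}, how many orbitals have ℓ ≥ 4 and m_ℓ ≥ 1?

Work shell by shell — for each n, count the (ℓ, m_ℓ) pairs that satisfy ℓ ≥ 4 and m_ℓ ≥ 1:
n=5 → 4; n=6 → 9; n=7 → 15.
Total orbitals: 4 + 9 + 15 = 28.

28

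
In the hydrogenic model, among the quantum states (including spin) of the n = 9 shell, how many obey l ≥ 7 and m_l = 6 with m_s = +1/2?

2

The (l, m_l) pairs meeting l ≥ 7 and m_l = 6 give: l=7 → 1; l=8 → 1.
Orbitals: 1 + 1 = 2. With m_s fixed to a single value there is one state per orbital, giving 2 states.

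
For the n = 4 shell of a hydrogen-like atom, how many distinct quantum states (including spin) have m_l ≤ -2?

Go through l = 0, …, 3 (the values permitted for n = 4).
The (l, m_l) pairs meeting m_l ≤ -2 give: l=2 → 1; l=3 → 2.
Orbitals: 1 + 2 = 3. Each orbital carries two spin states, so 3 × 2 = 6 states.

6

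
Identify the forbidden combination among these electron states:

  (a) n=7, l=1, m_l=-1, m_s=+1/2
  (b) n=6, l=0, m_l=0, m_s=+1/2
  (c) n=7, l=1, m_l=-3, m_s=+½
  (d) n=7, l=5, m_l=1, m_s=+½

(c)

(c) has |m_l| = 3 > l = 1, violating −l ≤ m_l ≤ l.
The remaining sets (a), (b), (d) satisfy all four rules.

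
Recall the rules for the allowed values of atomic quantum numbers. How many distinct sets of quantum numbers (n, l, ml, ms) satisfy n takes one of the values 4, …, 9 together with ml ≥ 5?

Treat each shell separately and count matching orbitals:
n=6 → 1; n=7 → 3; n=8 → 6; n=9 → 10.
Orbitals: 1 + 3 + 6 + 10 = 20. Including both spin states (ms = ±1/2) gives 2 × 20 = 40 states.

40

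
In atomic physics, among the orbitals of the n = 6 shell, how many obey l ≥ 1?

35

Per l-value: l=1 → 3; l=2 → 5; l=3 → 7; l=4 → 9; l=5 → 11.
Total orbitals: 3 + 5 + 7 + 9 + 11 = 35.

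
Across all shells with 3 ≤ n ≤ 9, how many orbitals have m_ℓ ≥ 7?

Per-shell orbital counts meeting the constraint:
n=8 → 1; n=9 → 3.
Total orbitals: 1 + 3 = 4.

4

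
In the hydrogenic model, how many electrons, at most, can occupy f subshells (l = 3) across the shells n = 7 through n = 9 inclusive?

42

An f subshell (l = 3) exists for every n ≥ 4, so shells n = 7, 8, 9 each contribute one — 3 subshells.
Since each f subshell holds 2(2·3+1) = 14 electrons, the total is 3 × 14 = 42.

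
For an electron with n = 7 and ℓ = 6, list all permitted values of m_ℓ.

m_ℓ takes every integer from −ℓ to +ℓ. With ℓ = 6 that gives the 13 values -6, -5, -4, -3, -2, -1, 0, 1, 2, 3, 4, 5, 6.

-6, -5, -4, -3, -2, -1, 0, 1, 2, 3, 4, 5, 6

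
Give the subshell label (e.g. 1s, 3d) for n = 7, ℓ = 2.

ℓ = 2 corresponds to the letter 'd', so the subshell is 7d.

7d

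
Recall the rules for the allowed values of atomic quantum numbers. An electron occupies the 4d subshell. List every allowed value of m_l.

The 4d subshell has l = 2, and m_l takes every integer from −l to +l. With l = 2 that gives the 5 values -2, -1, 0, 1, 2.

-2, -1, 0, 1, 2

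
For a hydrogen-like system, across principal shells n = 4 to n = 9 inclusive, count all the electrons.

542

Shell n has n² orbitals: 4²=16 + 5²=25 + 6²=36 + 7²=49 + 8²=64 + 9²=81 = 271 orbitals.
Two spin states per orbital: 2 × 271 = 542 electrons.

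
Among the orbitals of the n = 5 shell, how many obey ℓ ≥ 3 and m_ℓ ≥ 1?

7

Per ℓ-value: ℓ=3 → 3; ℓ=4 → 4.
Total orbitals: 3 + 4 = 7.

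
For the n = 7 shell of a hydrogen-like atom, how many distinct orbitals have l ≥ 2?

45

With n = 7 the allowed l are 0, 1, …, 6.
Per l-value: l=2 → 5; l=3 → 7; l=4 → 9; l=5 → 11; l=6 → 13.
Total orbitals: 5 + 7 + 9 + 11 + 13 = 45.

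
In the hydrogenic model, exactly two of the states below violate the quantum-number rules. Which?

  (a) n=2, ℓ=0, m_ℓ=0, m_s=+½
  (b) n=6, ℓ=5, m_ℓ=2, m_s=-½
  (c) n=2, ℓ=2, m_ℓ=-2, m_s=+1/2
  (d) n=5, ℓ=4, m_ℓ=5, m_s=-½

(c) and (d)

(c) has ℓ = 2 ≥ n = 2, violating 0 ≤ ℓ ≤ n−1.
(d) has |m_ℓ| = 5 > ℓ = 4, violating −ℓ ≤ m_ℓ ≤ ℓ.
The remaining sets (a), (b) satisfy all four rules.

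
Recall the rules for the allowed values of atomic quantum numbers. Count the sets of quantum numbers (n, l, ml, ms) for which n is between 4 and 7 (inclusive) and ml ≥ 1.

For each n in the range, tally the orbitals obeying ml ≥ 1:
n=4 → 6; n=5 → 10; n=6 → 15; n=7 → 21.
Orbitals: 6 + 10 + 15 + 21 = 52. Including both spin states (ms = ±1/2) gives 2 × 52 = 104 states.

104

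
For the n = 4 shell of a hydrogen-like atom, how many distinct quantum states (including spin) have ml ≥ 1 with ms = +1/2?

Go through l = 0, …, 3 (the values permitted for n = 4).
Per l-value: l=1 → 1; l=2 → 2; l=3 → 3.
Orbitals: 1 + 2 + 3 = 6. With ms fixed to a single value there is one state per orbital, giving 6 states.

6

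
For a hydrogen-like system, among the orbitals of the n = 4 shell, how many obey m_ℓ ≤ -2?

The (ℓ, m_ℓ) pairs meeting m_ℓ ≤ -2 give: ℓ=2 → 1; ℓ=3 → 2.
Total orbitals: 1 + 2 = 3.

3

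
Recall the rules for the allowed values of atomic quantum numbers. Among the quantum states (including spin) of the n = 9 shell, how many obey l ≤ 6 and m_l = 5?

Go through l = 0, …, 8 (the values permitted for n = 9).
Orbitals with l ≤ 6 and m_l = 5, by l: l=5 → 1; l=6 → 1.
Orbitals: 1 + 1 = 2. Each orbital carries two spin states, so 2 × 2 = 4 states.

4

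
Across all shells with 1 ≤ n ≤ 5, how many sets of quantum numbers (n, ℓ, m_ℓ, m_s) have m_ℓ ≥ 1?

40

Go shell by shell, enumerating (ℓ, m_ℓ) with m_ℓ ≥ 1:
n=2 → 1; n=3 → 3; n=4 → 6; n=5 → 10.
Orbitals: 1 + 3 + 6 + 10 = 20. Including both spin states (m_s = ±1/2) gives 2 × 20 = 40 states.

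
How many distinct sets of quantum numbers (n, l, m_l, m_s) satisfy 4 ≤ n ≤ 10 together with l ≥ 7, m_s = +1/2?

98

Treat each shell separately and count matching orbitals:
n=8 → 15; n=9 → 32; n=10 → 51.
Orbitals: 15 + 32 + 51 = 98. With m_s fixed to +1/2 there is one state per orbital, so 98 states.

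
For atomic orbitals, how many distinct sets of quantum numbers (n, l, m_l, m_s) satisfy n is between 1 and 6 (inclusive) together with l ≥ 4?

58

Count contributing orbitals for each principal shell:
n=5 → 9; n=6 → 20.
Orbitals: 9 + 20 = 29. Including both spin states (m_s = ±1/2) gives 2 × 29 = 58 states.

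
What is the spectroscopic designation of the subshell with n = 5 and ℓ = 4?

5g

ℓ = 4 corresponds to the letter 'g', so the subshell is 5g.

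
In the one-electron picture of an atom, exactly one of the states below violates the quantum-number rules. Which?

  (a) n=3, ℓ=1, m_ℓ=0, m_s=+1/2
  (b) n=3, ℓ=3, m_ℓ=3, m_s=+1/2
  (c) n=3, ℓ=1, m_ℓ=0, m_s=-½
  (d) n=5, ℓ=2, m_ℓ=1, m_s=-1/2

(b)

(b) has ℓ = 3 ≥ n = 3, violating 0 ≤ ℓ ≤ n−1.
The remaining sets (a), (c), (d) satisfy all four rules.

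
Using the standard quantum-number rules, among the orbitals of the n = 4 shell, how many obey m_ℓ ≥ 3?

1

The n = 4 shell has ℓ = 0 through 3; check each.
Per ℓ-value: ℓ=3 → 1.
Total orbitals: 1.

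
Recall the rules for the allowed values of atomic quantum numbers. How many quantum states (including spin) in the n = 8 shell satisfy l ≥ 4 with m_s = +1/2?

48

The n = 8 shell has l = 0 through 7; check each.
Contributions: l=4 → 9; l=5 → 11; l=6 → 13; l=7 → 15.
Orbitals: 9 + 11 + 13 + 15 = 48. With m_s fixed to a single value there is one state per orbital, giving 48 states.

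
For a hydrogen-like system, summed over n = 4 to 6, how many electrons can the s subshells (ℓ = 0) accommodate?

An s subshell (ℓ = 0) exists for every n ≥ 1, so shells n = 4, 5, 6 each contribute one — 3 subshells.
Since each s subshell holds 2(2·0+1) = 2 electrons, the total is 3 × 2 = 6.

6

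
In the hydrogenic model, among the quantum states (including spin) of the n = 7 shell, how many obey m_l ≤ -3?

20

Go through l = 0, …, 6 (the values permitted for n = 7).
The (l, m_l) pairs meeting m_l ≤ -3 give: l=3 → 1; l=4 → 2; l=5 → 3; l=6 → 4.
Orbitals: 1 + 2 + 3 + 4 = 10. Each orbital carries two spin states, so 10 × 2 = 20 states.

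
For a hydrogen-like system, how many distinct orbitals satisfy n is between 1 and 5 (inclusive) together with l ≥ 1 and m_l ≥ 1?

20

For each n in the range, tally the orbitals obeying l ≥ 1 and m_l ≥ 1:
n=2 → 1; n=3 → 3; n=4 → 6; n=5 → 10.
Total orbitals: 1 + 3 + 6 + 10 = 20.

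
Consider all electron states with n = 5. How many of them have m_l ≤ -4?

2

For n = 5, l ranges over 0 … 4.
Contributions: l=4 → 1.
Orbitals: 1. Each orbital carries two spin states, so 1 × 2 = 2 states.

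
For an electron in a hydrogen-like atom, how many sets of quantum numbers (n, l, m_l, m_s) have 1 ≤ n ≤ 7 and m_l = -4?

For each n in the range, tally the orbitals obeying m_l = -4:
n=5 → 1; n=6 → 2; n=7 → 3.
Orbitals: 1 + 2 + 3 = 6. Including both spin states (m_s = ±1/2) gives 2 × 6 = 12 states.

12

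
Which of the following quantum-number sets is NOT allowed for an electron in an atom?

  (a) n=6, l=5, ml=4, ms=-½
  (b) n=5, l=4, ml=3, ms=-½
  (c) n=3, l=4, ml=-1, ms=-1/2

(c) has l = 4 ≥ n = 3, violating 0 ≤ l ≤ n−1.
The remaining sets (a), (b) satisfy all four rules.

(c)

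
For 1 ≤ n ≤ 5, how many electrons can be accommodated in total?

110

Total orbitals = 1² + 2² + 3² + 4² + 5² = 55. Doubling for spin gives 110 electrons.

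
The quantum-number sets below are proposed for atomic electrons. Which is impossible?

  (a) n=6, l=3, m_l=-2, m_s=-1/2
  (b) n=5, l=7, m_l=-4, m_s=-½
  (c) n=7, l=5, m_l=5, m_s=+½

(b)

(b) has l = 7 ≥ n = 5, violating 0 ≤ l ≤ n−1.
The remaining sets (a), (c) satisfy all four rules.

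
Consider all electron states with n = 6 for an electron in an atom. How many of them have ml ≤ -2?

The (l, ml) pairs meeting ml ≤ -2 give: l=2 → 1; l=3 → 2; l=4 → 3; l=5 → 4.
Orbitals: 1 + 2 + 3 + 4 = 10. Each orbital carries two spin states, so 10 × 2 = 20 states.

20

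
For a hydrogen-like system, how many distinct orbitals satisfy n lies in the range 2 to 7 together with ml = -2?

15

Go shell by shell, enumerating (l, ml) with ml = -2:
n=3 → 1; n=4 → 2; n=5 → 3; n=6 → 4; n=7 → 5.
Total orbitals: 1 + 2 + 3 + 4 + 5 = 15.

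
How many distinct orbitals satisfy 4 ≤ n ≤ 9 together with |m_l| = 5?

20

For each n in the range, tally the orbitals obeying |m_l| = 5:
n=6 → 2; n=7 → 4; n=8 → 6; n=9 → 8.
Total orbitals: 2 + 4 + 6 + 8 = 20.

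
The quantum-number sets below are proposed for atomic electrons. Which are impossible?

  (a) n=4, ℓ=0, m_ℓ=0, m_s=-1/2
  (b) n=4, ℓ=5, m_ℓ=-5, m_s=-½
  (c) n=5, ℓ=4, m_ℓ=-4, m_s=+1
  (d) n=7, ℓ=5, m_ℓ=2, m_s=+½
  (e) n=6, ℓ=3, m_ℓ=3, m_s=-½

(b) and (c)

(b) has ℓ = 5 ≥ n = 4, violating 0 ≤ ℓ ≤ n−1.
(c) has m_s = +1, but an electron's spin must be ±1/2.
The remaining sets (a), (d), (e) satisfy all four rules.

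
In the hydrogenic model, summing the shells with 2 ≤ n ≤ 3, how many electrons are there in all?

26

Shell n has n² orbitals: 2²=4 + 3²=9 = 13 orbitals.
Two spin states per orbital: 2 × 13 = 26 electrons.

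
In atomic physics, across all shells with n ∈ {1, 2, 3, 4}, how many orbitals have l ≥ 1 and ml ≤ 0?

16

Treat each shell separately and count matching orbitals:
n=2 → 2; n=3 → 5; n=4 → 9.
Total orbitals: 2 + 5 + 9 = 16.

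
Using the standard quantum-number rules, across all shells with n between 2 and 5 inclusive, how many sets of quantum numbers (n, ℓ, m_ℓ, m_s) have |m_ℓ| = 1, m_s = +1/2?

Treat each shell separately and count matching orbitals:
n=2 → 2; n=3 → 4; n=4 → 6; n=5 → 8.
Orbitals: 2 + 4 + 6 + 8 = 20. With m_s fixed to +1/2 there is one state per orbital, so 20 states.

20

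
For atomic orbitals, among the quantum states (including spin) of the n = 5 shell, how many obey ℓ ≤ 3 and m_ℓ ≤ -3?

2

With n = 5 the allowed ℓ are 0, 1, …, 4.
Contributions: ℓ=3 → 1.
Orbitals: 1. Each orbital carries two spin states, so 1 × 2 = 2 states.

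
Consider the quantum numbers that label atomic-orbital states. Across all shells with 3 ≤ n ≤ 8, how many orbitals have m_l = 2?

21

Per-shell orbital counts meeting the constraint:
n=3 → 1; n=4 → 2; n=5 → 3; n=6 → 4; n=7 → 5; n=8 → 6.
Total orbitals: 1 + 2 + 3 + 4 + 5 + 6 = 21.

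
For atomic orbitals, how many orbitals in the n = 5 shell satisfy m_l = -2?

3

Orbitals with m_l = -2, by l: l=2 → 1; l=3 → 1; l=4 → 1.
Total orbitals: 1 + 1 + 1 = 3.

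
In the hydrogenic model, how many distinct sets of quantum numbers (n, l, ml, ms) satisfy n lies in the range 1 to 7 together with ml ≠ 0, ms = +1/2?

112

Go shell by shell, enumerating (l, ml) with ml ≠ 0:
n=2 → 2; n=3 → 6; n=4 → 12; n=5 → 20; n=6 → 30; n=7 → 42.
Orbitals: 2 + 6 + 12 + 20 + 30 + 42 = 112. With ms fixed to +1/2 there is one state per orbital, so 112 states.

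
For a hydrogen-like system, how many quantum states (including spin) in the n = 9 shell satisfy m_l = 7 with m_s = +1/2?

The (l, m_l) pairs meeting m_l = 7 give: l=7 → 1; l=8 → 1.
Orbitals: 1 + 1 = 2. With m_s fixed to a single value there is one state per orbital, giving 2 states.

2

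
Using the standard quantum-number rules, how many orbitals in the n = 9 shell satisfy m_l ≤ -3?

Per l-value: l=3 → 1; l=4 → 2; l=5 → 3; l=6 → 4; l=7 → 5; l=8 → 6.
Total orbitals: 1 + 2 + 3 + 4 + 5 + 6 = 21.

21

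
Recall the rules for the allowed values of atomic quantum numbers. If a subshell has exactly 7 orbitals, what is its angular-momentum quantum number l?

l = 3

2l+1 = 7 gives l = 3.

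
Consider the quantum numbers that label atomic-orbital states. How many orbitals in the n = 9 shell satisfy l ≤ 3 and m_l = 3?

For n = 9, l ranges over 0 … 8.
Per l-value: l=3 → 1.
Total orbitals: 1.

1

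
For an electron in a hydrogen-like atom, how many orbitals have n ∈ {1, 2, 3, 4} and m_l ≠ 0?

20

For each n in the range, tally the orbitals obeying m_l ≠ 0:
n=2 → 2; n=3 → 6; n=4 → 12.
Total orbitals: 2 + 6 + 12 = 20.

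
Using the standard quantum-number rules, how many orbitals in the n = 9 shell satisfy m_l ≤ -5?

10

For n = 9, l ranges over 0 … 8.
Per l-value: l=5 → 1; l=6 → 2; l=7 → 3; l=8 → 4.
Total orbitals: 1 + 2 + 3 + 4 = 10.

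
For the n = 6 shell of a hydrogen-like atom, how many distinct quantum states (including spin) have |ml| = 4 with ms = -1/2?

For n = 6, l ranges over 0 … 5.
Per l-value: l=4 → 2; l=5 → 2.
Orbitals: 2 + 2 = 4. With ms fixed to a single value there is one state per orbital, giving 4 states.

4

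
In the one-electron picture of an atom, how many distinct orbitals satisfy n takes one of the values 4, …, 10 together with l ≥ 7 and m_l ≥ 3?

34

Go shell by shell, enumerating (l, m_l) with l ≥ 7 and m_l ≥ 3:
n=8 → 5; n=9 → 11; n=10 → 18.
Total orbitals: 5 + 11 + 18 = 34.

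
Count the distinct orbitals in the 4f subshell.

A subshell has 2l+1 orbitals; with l = 3, that's 7.

7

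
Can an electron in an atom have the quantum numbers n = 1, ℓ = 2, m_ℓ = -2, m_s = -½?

The orbital quantum number must satisfy 0 ≤ ℓ ≤ n−1. With n = 1 the allowed ℓ values are 0, so ℓ = 2 is out of range.

Not allowed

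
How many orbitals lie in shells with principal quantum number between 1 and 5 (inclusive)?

Shell n has n² orbitals: 1²=1 + 2²=4 + 3²=9 + 4²=16 + 5²=25 = 55 orbitals.

55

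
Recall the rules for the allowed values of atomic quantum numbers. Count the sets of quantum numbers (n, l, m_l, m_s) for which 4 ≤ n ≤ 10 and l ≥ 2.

686

Work shell by shell — for each n, count the (l, m_l) pairs that satisfy l ≥ 2:
n=4 → 12; n=5 → 21; n=6 → 32; n=7 → 45; n=8 → 60; n=9 → 77; n=10 → 96.
Orbitals: 12 + 21 + 32 + 45 + 60 + 77 + 96 = 343. Including both spin states (m_s = ±1/2) gives 2 × 343 = 686 states.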